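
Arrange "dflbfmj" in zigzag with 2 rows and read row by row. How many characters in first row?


Zigzag "dflbfmj" into 2 rows:
Placing characters:
  'd' => row 0
  'f' => row 1
  'l' => row 0
  'b' => row 1
  'f' => row 0
  'm' => row 1
  'j' => row 0
Rows:
  Row 0: "dlfj"
  Row 1: "fbm"
First row length: 4

4


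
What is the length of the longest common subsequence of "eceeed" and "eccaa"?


LCS of "eceeed" and "eccaa"
DP table:
           e    c    c    a    a
      0    0    0    0    0    0
  e   0    1    1    1    1    1
  c   0    1    2    2    2    2
  e   0    1    2    2    2    2
  e   0    1    2    2    2    2
  e   0    1    2    2    2    2
  d   0    1    2    2    2    2
LCS length = dp[6][5] = 2

2


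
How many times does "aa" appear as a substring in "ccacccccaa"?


Searching for "aa" in "ccacccccaa"
Scanning each position:
  Position 0: "cc" => no
  Position 1: "ca" => no
  Position 2: "ac" => no
  Position 3: "cc" => no
  Position 4: "cc" => no
  Position 5: "cc" => no
  Position 6: "cc" => no
  Position 7: "ca" => no
  Position 8: "aa" => MATCH
Total occurrences: 1

1


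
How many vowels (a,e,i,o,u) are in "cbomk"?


Input: cbomk
Checking each character:
  'c' at position 0: consonant
  'b' at position 1: consonant
  'o' at position 2: vowel (running total: 1)
  'm' at position 3: consonant
  'k' at position 4: consonant
Total vowels: 1

1


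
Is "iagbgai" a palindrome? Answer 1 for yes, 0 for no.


Input: iagbgai
Reversed: iagbgai
  Compare pos 0 ('i') with pos 6 ('i'): match
  Compare pos 1 ('a') with pos 5 ('a'): match
  Compare pos 2 ('g') with pos 4 ('g'): match
Result: palindrome

1


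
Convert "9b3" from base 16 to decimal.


Input: "9b3" in base 16
Positional expansion:
  Digit '9' (value 9) x 16^2 = 2304
  Digit 'b' (value 11) x 16^1 = 176
  Digit '3' (value 3) x 16^0 = 3
Sum = 2483

2483


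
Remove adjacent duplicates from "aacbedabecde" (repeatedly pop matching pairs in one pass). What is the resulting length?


Input: aacbedabecde
Stack-based adjacent duplicate removal:
  Read 'a': push. Stack: a
  Read 'a': matches stack top 'a' => pop. Stack: (empty)
  Read 'c': push. Stack: c
  Read 'b': push. Stack: cb
  Read 'e': push. Stack: cbe
  Read 'd': push. Stack: cbed
  Read 'a': push. Stack: cbeda
  Read 'b': push. Stack: cbedab
  Read 'e': push. Stack: cbedabe
  Read 'c': push. Stack: cbedabec
  Read 'd': push. Stack: cbedabecd
  Read 'e': push. Stack: cbedabecde
Final stack: "cbedabecde" (length 10)

10


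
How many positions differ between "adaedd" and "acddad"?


Comparing "adaedd" and "acddad" position by position:
  Position 0: 'a' vs 'a' => same
  Position 1: 'd' vs 'c' => DIFFER
  Position 2: 'a' vs 'd' => DIFFER
  Position 3: 'e' vs 'd' => DIFFER
  Position 4: 'd' vs 'a' => DIFFER
  Position 5: 'd' vs 'd' => same
Positions that differ: 4

4


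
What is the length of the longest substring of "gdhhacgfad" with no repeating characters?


Input: "gdhhacgfad"
Sliding window (track last position of each char):
  Position 0 ('g'): window [0,0] length 1 -- new best
  Position 1 ('d'): window [0,1] length 2 -- new best
  Position 2 ('h'): window [0,2] length 3 -- new best
  Position 3 ('h'): repeat (last at 2), move window start to 3
  Position 3 ('h'): window [3,3] length 1
  Position 4 ('a'): window [3,4] length 2
  Position 5 ('c'): window [3,5] length 3
  Position 6 ('g'): window [3,6] length 4 -- new best
  Position 7 ('f'): window [3,7] length 5 -- new best
  Position 8 ('a'): repeat (last at 4), move window start to 5
  Position 8 ('a'): window [5,8] length 4
  Position 9 ('d'): window [5,9] length 5
Longest substring with no repeats: "hacgf" with length 5

5


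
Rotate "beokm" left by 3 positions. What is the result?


Input: "beokm", rotate left by 3
First 3 characters: "beo"
Remaining characters: "km"
Concatenate remaining + first: "km" + "beo" = "kmbeo"

kmbeo


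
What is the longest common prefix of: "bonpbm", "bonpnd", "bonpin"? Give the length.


Words: bonpbm, bonpnd, bonpin
  Position 0: all 'b' => match
  Position 1: all 'o' => match
  Position 2: all 'n' => match
  Position 3: all 'p' => match
  Position 4: ('b', 'n', 'i') => mismatch, stop
LCP = "bonp" (length 4)

4


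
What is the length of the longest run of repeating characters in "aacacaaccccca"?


Input: "aacacaaccccca"
Scanning for longest run:
  Position 1 ('a'): continues run of 'a', length=2
  Position 2 ('c'): new char, reset run to 1
  Position 3 ('a'): new char, reset run to 1
  Position 4 ('c'): new char, reset run to 1
  Position 5 ('a'): new char, reset run to 1
  Position 6 ('a'): continues run of 'a', length=2
  Position 7 ('c'): new char, reset run to 1
  Position 8 ('c'): continues run of 'c', length=2
  Position 9 ('c'): continues run of 'c', length=3
  Position 10 ('c'): continues run of 'c', length=4
  Position 11 ('c'): continues run of 'c', length=5
  Position 12 ('a'): new char, reset run to 1
Longest run: 'c' with length 5

5


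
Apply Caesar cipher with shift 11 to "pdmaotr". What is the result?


Caesar cipher: shift "pdmaotr" by 11
  'p' (pos 15) + 11 = pos 0 = 'a'
  'd' (pos 3) + 11 = pos 14 = 'o'
  'm' (pos 12) + 11 = pos 23 = 'x'
  'a' (pos 0) + 11 = pos 11 = 'l'
  'o' (pos 14) + 11 = pos 25 = 'z'
  't' (pos 19) + 11 = pos 4 = 'e'
  'r' (pos 17) + 11 = pos 2 = 'c'
Result: aoxlzec

aoxlzec


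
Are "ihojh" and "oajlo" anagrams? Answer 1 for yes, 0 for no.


Strings: "ihojh", "oajlo"
Sorted first:  hhijo
Sorted second: ajloo
Differ at position 0: 'h' vs 'a' => not anagrams

0


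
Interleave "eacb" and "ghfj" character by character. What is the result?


Interleaving "eacb" and "ghfj":
  Position 0: 'e' from first, 'g' from second => "eg"
  Position 1: 'a' from first, 'h' from second => "ah"
  Position 2: 'c' from first, 'f' from second => "cf"
  Position 3: 'b' from first, 'j' from second => "bj"
Result: egahcfbj

egahcfbj


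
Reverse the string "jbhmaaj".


Input: jbhmaaj
Reading characters right to left:
  Position 6: 'j'
  Position 5: 'a'
  Position 4: 'a'
  Position 3: 'm'
  Position 2: 'h'
  Position 1: 'b'
  Position 0: 'j'
Reversed: jaamhbj

jaamhbj


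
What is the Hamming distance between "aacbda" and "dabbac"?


Comparing "aacbda" and "dabbac" position by position:
  Position 0: 'a' vs 'd' => differ
  Position 1: 'a' vs 'a' => same
  Position 2: 'c' vs 'b' => differ
  Position 3: 'b' vs 'b' => same
  Position 4: 'd' vs 'a' => differ
  Position 5: 'a' vs 'c' => differ
Total differences (Hamming distance): 4

4


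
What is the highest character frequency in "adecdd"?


Input: adecdd
Character counts:
  'a': 1
  'c': 1
  'd': 3
  'e': 1
Maximum frequency: 3

3


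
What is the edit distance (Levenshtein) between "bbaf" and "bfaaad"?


Computing edit distance: "bbaf" -> "bfaaad"
DP table:
           b    f    a    a    a    d
      0    1    2    3    4    5    6
  b   1    0    1    2    3    4    5
  b   2    1    1    2    3    4    5
  a   3    2    2    1    2    3    4
  f   4    3    2    2    2    3    4
Edit distance = dp[4][6] = 4

4


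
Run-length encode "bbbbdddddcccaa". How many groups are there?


Input: bbbbdddddcccaa
Scanning for consecutive runs:
  Group 1: 'b' x 4 (positions 0-3)
  Group 2: 'd' x 5 (positions 4-8)
  Group 3: 'c' x 3 (positions 9-11)
  Group 4: 'a' x 2 (positions 12-13)
Total groups: 4

4


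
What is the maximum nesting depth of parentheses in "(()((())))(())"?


Input: "(()((())))(())"
Tracking depth:
  Position 0 '(': depth becomes 1
  Position 1 '(': depth becomes 2
  Position 2 ')': depth becomes 1
  Position 3 '(': depth becomes 2
  Position 4 '(': depth becomes 3
  Position 5 '(': depth becomes 4
  Position 6 ')': depth becomes 3
  Position 7 ')': depth becomes 2
  Position 8 ')': depth becomes 1
  Position 9 ')': depth becomes 0
  Position 10 '(': depth becomes 1
  Position 11 '(': depth becomes 2
  Position 12 ')': depth becomes 1
  Position 13 ')': depth becomes 0
Maximum depth reached: 4

4


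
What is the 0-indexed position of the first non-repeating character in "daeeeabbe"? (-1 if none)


Input: daeeeabbe
Character frequencies:
  'a': 2
  'b': 2
  'd': 1
  'e': 4
Scanning left to right for freq == 1:
  Position 0 ('d'): unique! => answer = 0

0


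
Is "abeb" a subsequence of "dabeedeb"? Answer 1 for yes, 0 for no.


Check if "abeb" is a subsequence of "dabeedeb"
Greedy scan:
  Position 0 ('d'): no match needed
  Position 1 ('a'): matches sub[0] = 'a'
  Position 2 ('b'): matches sub[1] = 'b'
  Position 3 ('e'): matches sub[2] = 'e'
  Position 4 ('e'): no match needed
  Position 5 ('d'): no match needed
  Position 6 ('e'): no match needed
  Position 7 ('b'): matches sub[3] = 'b'
All 4 characters matched => is a subsequence

1


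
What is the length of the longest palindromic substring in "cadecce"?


Input: "cadecce"
Checking substrings for palindromes:
  [3:7] "ecce" (len 4) => palindrome
  [4:6] "cc" (len 2) => palindrome
Longest palindromic substring: "ecce" with length 4

4


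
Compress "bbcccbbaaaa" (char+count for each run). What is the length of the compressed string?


Input: bbcccbbaaaa
Runs:
  'b' x 2 => "b2"
  'c' x 3 => "c3"
  'b' x 2 => "b2"
  'a' x 4 => "a4"
Compressed: "b2c3b2a4"
Compressed length: 8

8


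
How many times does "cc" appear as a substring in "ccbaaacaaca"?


Searching for "cc" in "ccbaaacaaca"
Scanning each position:
  Position 0: "cc" => MATCH
  Position 1: "cb" => no
  Position 2: "ba" => no
  Position 3: "aa" => no
  Position 4: "aa" => no
  Position 5: "ac" => no
  Position 6: "ca" => no
  Position 7: "aa" => no
  Position 8: "ac" => no
  Position 9: "ca" => no
Total occurrences: 1

1


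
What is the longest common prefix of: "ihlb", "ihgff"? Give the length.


Words: ihlb, ihgff
  Position 0: all 'i' => match
  Position 1: all 'h' => match
  Position 2: ('l', 'g') => mismatch, stop
LCP = "ih" (length 2)

2


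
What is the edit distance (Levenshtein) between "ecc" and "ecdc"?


Computing edit distance: "ecc" -> "ecdc"
DP table:
           e    c    d    c
      0    1    2    3    4
  e   1    0    1    2    3
  c   2    1    0    1    2
  c   3    2    1    1    1
Edit distance = dp[3][4] = 1

1


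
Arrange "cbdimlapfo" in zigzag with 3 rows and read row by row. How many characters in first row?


Zigzag "cbdimlapfo" into 3 rows:
Placing characters:
  'c' => row 0
  'b' => row 1
  'd' => row 2
  'i' => row 1
  'm' => row 0
  'l' => row 1
  'a' => row 2
  'p' => row 1
  'f' => row 0
  'o' => row 1
Rows:
  Row 0: "cmf"
  Row 1: "bilpo"
  Row 2: "da"
First row length: 3

3


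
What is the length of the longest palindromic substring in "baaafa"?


Input: "baaafa"
Checking substrings for palindromes:
  [1:4] "aaa" (len 3) => palindrome
  [3:6] "afa" (len 3) => palindrome
  [1:3] "aa" (len 2) => palindrome
  [2:4] "aa" (len 2) => palindrome
Longest palindromic substring: "aaa" with length 3

3


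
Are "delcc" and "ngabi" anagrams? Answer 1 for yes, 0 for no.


Strings: "delcc", "ngabi"
Sorted first:  ccdel
Sorted second: abgin
Differ at position 0: 'c' vs 'a' => not anagrams

0


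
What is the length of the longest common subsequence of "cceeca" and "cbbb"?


LCS of "cceeca" and "cbbb"
DP table:
           c    b    b    b
      0    0    0    0    0
  c   0    1    1    1    1
  c   0    1    1    1    1
  e   0    1    1    1    1
  e   0    1    1    1    1
  c   0    1    1    1    1
  a   0    1    1    1    1
LCS length = dp[6][4] = 1

1


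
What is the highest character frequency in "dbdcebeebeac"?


Input: dbdcebeebeac
Character counts:
  'a': 1
  'b': 3
  'c': 2
  'd': 2
  'e': 4
Maximum frequency: 4

4


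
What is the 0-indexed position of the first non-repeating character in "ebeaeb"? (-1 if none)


Input: ebeaeb
Character frequencies:
  'a': 1
  'b': 2
  'e': 3
Scanning left to right for freq == 1:
  Position 0 ('e'): freq=3, skip
  Position 1 ('b'): freq=2, skip
  Position 2 ('e'): freq=3, skip
  Position 3 ('a'): unique! => answer = 3

3


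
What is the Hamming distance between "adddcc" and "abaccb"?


Comparing "adddcc" and "abaccb" position by position:
  Position 0: 'a' vs 'a' => same
  Position 1: 'd' vs 'b' => differ
  Position 2: 'd' vs 'a' => differ
  Position 3: 'd' vs 'c' => differ
  Position 4: 'c' vs 'c' => same
  Position 5: 'c' vs 'b' => differ
Total differences (Hamming distance): 4

4


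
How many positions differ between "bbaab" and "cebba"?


Comparing "bbaab" and "cebba" position by position:
  Position 0: 'b' vs 'c' => DIFFER
  Position 1: 'b' vs 'e' => DIFFER
  Position 2: 'a' vs 'b' => DIFFER
  Position 3: 'a' vs 'b' => DIFFER
  Position 4: 'b' vs 'a' => DIFFER
Positions that differ: 5

5


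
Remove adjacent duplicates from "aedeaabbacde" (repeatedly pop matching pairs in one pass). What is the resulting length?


Input: aedeaabbacde
Stack-based adjacent duplicate removal:
  Read 'a': push. Stack: a
  Read 'e': push. Stack: ae
  Read 'd': push. Stack: aed
  Read 'e': push. Stack: aede
  Read 'a': push. Stack: aedea
  Read 'a': matches stack top 'a' => pop. Stack: aede
  Read 'b': push. Stack: aedeb
  Read 'b': matches stack top 'b' => pop. Stack: aede
  Read 'a': push. Stack: aedea
  Read 'c': push. Stack: aedeac
  Read 'd': push. Stack: aedeacd
  Read 'e': push. Stack: aedeacde
Final stack: "aedeacde" (length 8)

8


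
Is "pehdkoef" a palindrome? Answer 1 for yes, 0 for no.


Input: pehdkoef
Reversed: feokdhep
  Compare pos 0 ('p') with pos 7 ('f'): MISMATCH
  Compare pos 1 ('e') with pos 6 ('e'): match
  Compare pos 2 ('h') with pos 5 ('o'): MISMATCH
  Compare pos 3 ('d') with pos 4 ('k'): MISMATCH
Result: not a palindrome

0


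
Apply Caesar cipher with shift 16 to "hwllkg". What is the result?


Caesar cipher: shift "hwllkg" by 16
  'h' (pos 7) + 16 = pos 23 = 'x'
  'w' (pos 22) + 16 = pos 12 = 'm'
  'l' (pos 11) + 16 = pos 1 = 'b'
  'l' (pos 11) + 16 = pos 1 = 'b'
  'k' (pos 10) + 16 = pos 0 = 'a'
  'g' (pos 6) + 16 = pos 22 = 'w'
Result: xmbbaw

xmbbaw


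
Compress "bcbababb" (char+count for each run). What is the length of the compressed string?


Input: bcbababb
Runs:
  'b' x 1 => "b1"
  'c' x 1 => "c1"
  'b' x 1 => "b1"
  'a' x 1 => "a1"
  'b' x 1 => "b1"
  'a' x 1 => "a1"
  'b' x 2 => "b2"
Compressed: "b1c1b1a1b1a1b2"
Compressed length: 14

14


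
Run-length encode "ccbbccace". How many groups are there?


Input: ccbbccace
Scanning for consecutive runs:
  Group 1: 'c' x 2 (positions 0-1)
  Group 2: 'b' x 2 (positions 2-3)
  Group 3: 'c' x 2 (positions 4-5)
  Group 4: 'a' x 1 (positions 6-6)
  Group 5: 'c' x 1 (positions 7-7)
  Group 6: 'e' x 1 (positions 8-8)
Total groups: 6

6


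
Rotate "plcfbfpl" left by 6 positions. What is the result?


Input: "plcfbfpl", rotate left by 6
First 6 characters: "plcfbf"
Remaining characters: "pl"
Concatenate remaining + first: "pl" + "plcfbf" = "plplcfbf"

plplcfbf


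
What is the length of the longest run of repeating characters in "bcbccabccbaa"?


Input: "bcbccabccbaa"
Scanning for longest run:
  Position 1 ('c'): new char, reset run to 1
  Position 2 ('b'): new char, reset run to 1
  Position 3 ('c'): new char, reset run to 1
  Position 4 ('c'): continues run of 'c', length=2
  Position 5 ('a'): new char, reset run to 1
  Position 6 ('b'): new char, reset run to 1
  Position 7 ('c'): new char, reset run to 1
  Position 8 ('c'): continues run of 'c', length=2
  Position 9 ('b'): new char, reset run to 1
  Position 10 ('a'): new char, reset run to 1
  Position 11 ('a'): continues run of 'a', length=2
Longest run: 'c' with length 2

2


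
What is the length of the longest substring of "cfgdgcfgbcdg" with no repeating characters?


Input: "cfgdgcfgbcdg"
Sliding window (track last position of each char):
  Position 0 ('c'): window [0,0] length 1 -- new best
  Position 1 ('f'): window [0,1] length 2 -- new best
  Position 2 ('g'): window [0,2] length 3 -- new best
  Position 3 ('d'): window [0,3] length 4 -- new best
  Position 4 ('g'): repeat (last at 2), move window start to 3
  Position 4 ('g'): window [3,4] length 2
  Position 5 ('c'): window [3,5] length 3
  Position 6 ('f'): window [3,6] length 4
  Position 7 ('g'): repeat (last at 4), move window start to 5
  Position 7 ('g'): window [5,7] length 3
  Position 8 ('b'): window [5,8] length 4
  Position 9 ('c'): repeat (last at 5), move window start to 6
  Position 9 ('c'): window [6,9] length 4
  Position 10 ('d'): window [6,10] length 5 -- new best
  Position 11 ('g'): repeat (last at 7), move window start to 8
  Position 11 ('g'): window [8,11] length 4
Longest substring with no repeats: "fgbcd" with length 5

5


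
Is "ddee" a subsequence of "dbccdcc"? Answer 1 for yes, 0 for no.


Check if "ddee" is a subsequence of "dbccdcc"
Greedy scan:
  Position 0 ('d'): matches sub[0] = 'd'
  Position 1 ('b'): no match needed
  Position 2 ('c'): no match needed
  Position 3 ('c'): no match needed
  Position 4 ('d'): matches sub[1] = 'd'
  Position 5 ('c'): no match needed
  Position 6 ('c'): no match needed
Only matched 2/4 characters => not a subsequence

0


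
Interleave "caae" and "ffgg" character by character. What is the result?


Interleaving "caae" and "ffgg":
  Position 0: 'c' from first, 'f' from second => "cf"
  Position 1: 'a' from first, 'f' from second => "af"
  Position 2: 'a' from first, 'g' from second => "ag"
  Position 3: 'e' from first, 'g' from second => "eg"
Result: cfafageg

cfafageg


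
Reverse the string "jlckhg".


Input: jlckhg
Reading characters right to left:
  Position 5: 'g'
  Position 4: 'h'
  Position 3: 'k'
  Position 2: 'c'
  Position 1: 'l'
  Position 0: 'j'
Reversed: ghkclj

ghkclj


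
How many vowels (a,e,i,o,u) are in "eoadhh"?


Input: eoadhh
Checking each character:
  'e' at position 0: vowel (running total: 1)
  'o' at position 1: vowel (running total: 2)
  'a' at position 2: vowel (running total: 3)
  'd' at position 3: consonant
  'h' at position 4: consonant
  'h' at position 5: consonant
Total vowels: 3

3


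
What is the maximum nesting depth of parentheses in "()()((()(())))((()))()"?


Input: "()()((()(())))((()))()"
Tracking depth:
  Position 0 '(': depth becomes 1
  Position 1 ')': depth becomes 0
  Position 2 '(': depth becomes 1
  Position 3 ')': depth becomes 0
  Position 4 '(': depth becomes 1
  Position 5 '(': depth becomes 2
  Position 6 '(': depth becomes 3
  Position 7 ')': depth becomes 2
  Position 8 '(': depth becomes 3
  Position 9 '(': depth becomes 4
  Position 10 ')': depth becomes 3
  Position 11 ')': depth becomes 2
  Position 12 ')': depth becomes 1
  Position 13 ')': depth becomes 0
  Position 14 '(': depth becomes 1
  Position 15 '(': depth becomes 2
  Position 16 '(': depth becomes 3
  Position 17 ')': depth becomes 2
  Position 18 ')': depth becomes 1
  Position 19 ')': depth becomes 0
  Position 20 '(': depth becomes 1
  Position 21 ')': depth becomes 0
Maximum depth reached: 4

4


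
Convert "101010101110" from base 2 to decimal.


Input: "101010101110" in base 2
Positional expansion:
  Digit '1' (value 1) x 2^11 = 2048
  Digit '0' (value 0) x 2^10 = 0
  Digit '1' (value 1) x 2^9 = 512
  Digit '0' (value 0) x 2^8 = 0
  Digit '1' (value 1) x 2^7 = 128
  Digit '0' (value 0) x 2^6 = 0
  Digit '1' (value 1) x 2^5 = 32
  Digit '0' (value 0) x 2^4 = 0
  Digit '1' (value 1) x 2^3 = 8
  Digit '1' (value 1) x 2^2 = 4
  Digit '1' (value 1) x 2^1 = 2
  Digit '0' (value 0) x 2^0 = 0
Sum = 2734

2734


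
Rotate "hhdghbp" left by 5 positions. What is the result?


Input: "hhdghbp", rotate left by 5
First 5 characters: "hhdgh"
Remaining characters: "bp"
Concatenate remaining + first: "bp" + "hhdgh" = "bphhdgh"

bphhdgh


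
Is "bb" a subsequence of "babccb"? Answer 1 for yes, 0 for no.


Check if "bb" is a subsequence of "babccb"
Greedy scan:
  Position 0 ('b'): matches sub[0] = 'b'
  Position 1 ('a'): no match needed
  Position 2 ('b'): matches sub[1] = 'b'
  Position 3 ('c'): no match needed
  Position 4 ('c'): no match needed
  Position 5 ('b'): no match needed
All 2 characters matched => is a subsequence

1


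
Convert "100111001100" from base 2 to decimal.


Input: "100111001100" in base 2
Positional expansion:
  Digit '1' (value 1) x 2^11 = 2048
  Digit '0' (value 0) x 2^10 = 0
  Digit '0' (value 0) x 2^9 = 0
  Digit '1' (value 1) x 2^8 = 256
  Digit '1' (value 1) x 2^7 = 128
  Digit '1' (value 1) x 2^6 = 64
  Digit '0' (value 0) x 2^5 = 0
  Digit '0' (value 0) x 2^4 = 0
  Digit '1' (value 1) x 2^3 = 8
  Digit '1' (value 1) x 2^2 = 4
  Digit '0' (value 0) x 2^1 = 0
  Digit '0' (value 0) x 2^0 = 0
Sum = 2508

2508


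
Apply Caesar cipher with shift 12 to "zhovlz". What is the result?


Caesar cipher: shift "zhovlz" by 12
  'z' (pos 25) + 12 = pos 11 = 'l'
  'h' (pos 7) + 12 = pos 19 = 't'
  'o' (pos 14) + 12 = pos 0 = 'a'
  'v' (pos 21) + 12 = pos 7 = 'h'
  'l' (pos 11) + 12 = pos 23 = 'x'
  'z' (pos 25) + 12 = pos 11 = 'l'
Result: ltahxl

ltahxl


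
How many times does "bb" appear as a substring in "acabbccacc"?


Searching for "bb" in "acabbccacc"
Scanning each position:
  Position 0: "ac" => no
  Position 1: "ca" => no
  Position 2: "ab" => no
  Position 3: "bb" => MATCH
  Position 4: "bc" => no
  Position 5: "cc" => no
  Position 6: "ca" => no
  Position 7: "ac" => no
  Position 8: "cc" => no
Total occurrences: 1

1


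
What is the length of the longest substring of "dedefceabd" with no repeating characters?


Input: "dedefceabd"
Sliding window (track last position of each char):
  Position 0 ('d'): window [0,0] length 1 -- new best
  Position 1 ('e'): window [0,1] length 2 -- new best
  Position 2 ('d'): repeat (last at 0), move window start to 1
  Position 2 ('d'): window [1,2] length 2
  Position 3 ('e'): repeat (last at 1), move window start to 2
  Position 3 ('e'): window [2,3] length 2
  Position 4 ('f'): window [2,4] length 3 -- new best
  Position 5 ('c'): window [2,5] length 4 -- new best
  Position 6 ('e'): repeat (last at 3), move window start to 4
  Position 6 ('e'): window [4,6] length 3
  Position 7 ('a'): window [4,7] length 4
  Position 8 ('b'): window [4,8] length 5 -- new best
  Position 9 ('d'): window [4,9] length 6 -- new best
Longest substring with no repeats: "fceabd" with length 6

6


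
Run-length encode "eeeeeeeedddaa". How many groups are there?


Input: eeeeeeeedddaa
Scanning for consecutive runs:
  Group 1: 'e' x 8 (positions 0-7)
  Group 2: 'd' x 3 (positions 8-10)
  Group 3: 'a' x 2 (positions 11-12)
Total groups: 3

3


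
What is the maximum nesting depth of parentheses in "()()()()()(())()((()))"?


Input: "()()()()()(())()((()))"
Tracking depth:
  Position 0 '(': depth becomes 1
  Position 1 ')': depth becomes 0
  Position 2 '(': depth becomes 1
  Position 3 ')': depth becomes 0
  Position 4 '(': depth becomes 1
  Position 5 ')': depth becomes 0
  Position 6 '(': depth becomes 1
  Position 7 ')': depth becomes 0
  Position 8 '(': depth becomes 1
  Position 9 ')': depth becomes 0
  Position 10 '(': depth becomes 1
  Position 11 '(': depth becomes 2
  Position 12 ')': depth becomes 1
  Position 13 ')': depth becomes 0
  Position 14 '(': depth becomes 1
  Position 15 ')': depth becomes 0
  Position 16 '(': depth becomes 1
  Position 17 '(': depth becomes 2
  Position 18 '(': depth becomes 3
  Position 19 ')': depth becomes 2
  Position 20 ')': depth becomes 1
  Position 21 ')': depth becomes 0
Maximum depth reached: 3

3


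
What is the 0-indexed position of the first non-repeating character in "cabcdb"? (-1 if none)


Input: cabcdb
Character frequencies:
  'a': 1
  'b': 2
  'c': 2
  'd': 1
Scanning left to right for freq == 1:
  Position 0 ('c'): freq=2, skip
  Position 1 ('a'): unique! => answer = 1

1


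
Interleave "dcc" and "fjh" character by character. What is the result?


Interleaving "dcc" and "fjh":
  Position 0: 'd' from first, 'f' from second => "df"
  Position 1: 'c' from first, 'j' from second => "cj"
  Position 2: 'c' from first, 'h' from second => "ch"
Result: dfcjch

dfcjch


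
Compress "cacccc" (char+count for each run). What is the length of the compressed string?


Input: cacccc
Runs:
  'c' x 1 => "c1"
  'a' x 1 => "a1"
  'c' x 4 => "c4"
Compressed: "c1a1c4"
Compressed length: 6

6


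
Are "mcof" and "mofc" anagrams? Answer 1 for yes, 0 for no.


Strings: "mcof", "mofc"
Sorted first:  cfmo
Sorted second: cfmo
Sorted forms match => anagrams

1


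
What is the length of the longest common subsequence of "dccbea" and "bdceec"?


LCS of "dccbea" and "bdceec"
DP table:
           b    d    c    e    e    c
      0    0    0    0    0    0    0
  d   0    0    1    1    1    1    1
  c   0    0    1    2    2    2    2
  c   0    0    1    2    2    2    3
  b   0    1    1    2    2    2    3
  e   0    1    1    2    3    3    3
  a   0    1    1    2    3    3    3
LCS length = dp[6][6] = 3

3


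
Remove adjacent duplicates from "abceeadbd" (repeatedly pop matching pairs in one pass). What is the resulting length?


Input: abceeadbd
Stack-based adjacent duplicate removal:
  Read 'a': push. Stack: a
  Read 'b': push. Stack: ab
  Read 'c': push. Stack: abc
  Read 'e': push. Stack: abce
  Read 'e': matches stack top 'e' => pop. Stack: abc
  Read 'a': push. Stack: abca
  Read 'd': push. Stack: abcad
  Read 'b': push. Stack: abcadb
  Read 'd': push. Stack: abcadbd
Final stack: "abcadbd" (length 7)

7


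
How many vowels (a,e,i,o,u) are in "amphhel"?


Input: amphhel
Checking each character:
  'a' at position 0: vowel (running total: 1)
  'm' at position 1: consonant
  'p' at position 2: consonant
  'h' at position 3: consonant
  'h' at position 4: consonant
  'e' at position 5: vowel (running total: 2)
  'l' at position 6: consonant
Total vowels: 2

2


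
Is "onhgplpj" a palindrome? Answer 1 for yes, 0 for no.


Input: onhgplpj
Reversed: jplpghno
  Compare pos 0 ('o') with pos 7 ('j'): MISMATCH
  Compare pos 1 ('n') with pos 6 ('p'): MISMATCH
  Compare pos 2 ('h') with pos 5 ('l'): MISMATCH
  Compare pos 3 ('g') with pos 4 ('p'): MISMATCH
Result: not a palindrome

0


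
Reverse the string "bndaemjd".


Input: bndaemjd
Reading characters right to left:
  Position 7: 'd'
  Position 6: 'j'
  Position 5: 'm'
  Position 4: 'e'
  Position 3: 'a'
  Position 2: 'd'
  Position 1: 'n'
  Position 0: 'b'
Reversed: djmeadnb

djmeadnb


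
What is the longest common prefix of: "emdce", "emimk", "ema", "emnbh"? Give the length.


Words: emdce, emimk, ema, emnbh
  Position 0: all 'e' => match
  Position 1: all 'm' => match
  Position 2: ('d', 'i', 'a', 'n') => mismatch, stop
LCP = "em" (length 2)

2


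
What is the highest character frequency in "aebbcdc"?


Input: aebbcdc
Character counts:
  'a': 1
  'b': 2
  'c': 2
  'd': 1
  'e': 1
Maximum frequency: 2

2


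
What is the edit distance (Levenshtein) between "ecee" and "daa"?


Computing edit distance: "ecee" -> "daa"
DP table:
           d    a    a
      0    1    2    3
  e   1    1    2    3
  c   2    2    2    3
  e   3    3    3    3
  e   4    4    4    4
Edit distance = dp[4][3] = 4

4


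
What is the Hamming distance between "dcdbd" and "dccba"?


Comparing "dcdbd" and "dccba" position by position:
  Position 0: 'd' vs 'd' => same
  Position 1: 'c' vs 'c' => same
  Position 2: 'd' vs 'c' => differ
  Position 3: 'b' vs 'b' => same
  Position 4: 'd' vs 'a' => differ
Total differences (Hamming distance): 2

2


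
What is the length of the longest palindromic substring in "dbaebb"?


Input: "dbaebb"
Checking substrings for palindromes:
  [4:6] "bb" (len 2) => palindrome
Longest palindromic substring: "bb" with length 2

2


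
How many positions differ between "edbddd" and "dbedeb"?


Comparing "edbddd" and "dbedeb" position by position:
  Position 0: 'e' vs 'd' => DIFFER
  Position 1: 'd' vs 'b' => DIFFER
  Position 2: 'b' vs 'e' => DIFFER
  Position 3: 'd' vs 'd' => same
  Position 4: 'd' vs 'e' => DIFFER
  Position 5: 'd' vs 'b' => DIFFER
Positions that differ: 5

5


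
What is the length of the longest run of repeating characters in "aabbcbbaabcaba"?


Input: "aabbcbbaabcaba"
Scanning for longest run:
  Position 1 ('a'): continues run of 'a', length=2
  Position 2 ('b'): new char, reset run to 1
  Position 3 ('b'): continues run of 'b', length=2
  Position 4 ('c'): new char, reset run to 1
  Position 5 ('b'): new char, reset run to 1
  Position 6 ('b'): continues run of 'b', length=2
  Position 7 ('a'): new char, reset run to 1
  Position 8 ('a'): continues run of 'a', length=2
  Position 9 ('b'): new char, reset run to 1
  Position 10 ('c'): new char, reset run to 1
  Position 11 ('a'): new char, reset run to 1
  Position 12 ('b'): new char, reset run to 1
  Position 13 ('a'): new char, reset run to 1
Longest run: 'a' with length 2

2


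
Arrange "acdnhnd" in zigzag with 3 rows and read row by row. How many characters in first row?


Zigzag "acdnhnd" into 3 rows:
Placing characters:
  'a' => row 0
  'c' => row 1
  'd' => row 2
  'n' => row 1
  'h' => row 0
  'n' => row 1
  'd' => row 2
Rows:
  Row 0: "ah"
  Row 1: "cnn"
  Row 2: "dd"
First row length: 2

2


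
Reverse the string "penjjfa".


Input: penjjfa
Reading characters right to left:
  Position 6: 'a'
  Position 5: 'f'
  Position 4: 'j'
  Position 3: 'j'
  Position 2: 'n'
  Position 1: 'e'
  Position 0: 'p'
Reversed: afjjnep

afjjnep


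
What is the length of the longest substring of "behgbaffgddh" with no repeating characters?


Input: "behgbaffgddh"
Sliding window (track last position of each char):
  Position 0 ('b'): window [0,0] length 1 -- new best
  Position 1 ('e'): window [0,1] length 2 -- new best
  Position 2 ('h'): window [0,2] length 3 -- new best
  Position 3 ('g'): window [0,3] length 4 -- new best
  Position 4 ('b'): repeat (last at 0), move window start to 1
  Position 4 ('b'): window [1,4] length 4
  Position 5 ('a'): window [1,5] length 5 -- new best
  Position 6 ('f'): window [1,6] length 6 -- new best
  Position 7 ('f'): repeat (last at 6), move window start to 7
  Position 7 ('f'): window [7,7] length 1
  Position 8 ('g'): window [7,8] length 2
  Position 9 ('d'): window [7,9] length 3
  Position 10 ('d'): repeat (last at 9), move window start to 10
  Position 10 ('d'): window [10,10] length 1
  Position 11 ('h'): window [10,11] length 2
Longest substring with no repeats: "ehgbaf" with length 6

6


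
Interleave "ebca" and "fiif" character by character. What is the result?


Interleaving "ebca" and "fiif":
  Position 0: 'e' from first, 'f' from second => "ef"
  Position 1: 'b' from first, 'i' from second => "bi"
  Position 2: 'c' from first, 'i' from second => "ci"
  Position 3: 'a' from first, 'f' from second => "af"
Result: efbiciaf

efbiciaf


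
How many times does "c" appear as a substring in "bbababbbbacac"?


Searching for "c" in "bbababbbbacac"
Scanning each position:
  Position 0: "b" => no
  Position 1: "b" => no
  Position 2: "a" => no
  Position 3: "b" => no
  Position 4: "a" => no
  Position 5: "b" => no
  Position 6: "b" => no
  Position 7: "b" => no
  Position 8: "b" => no
  Position 9: "a" => no
  Position 10: "c" => MATCH
  Position 11: "a" => no
  Position 12: "c" => MATCH
Total occurrences: 2

2


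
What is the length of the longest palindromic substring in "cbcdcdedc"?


Input: "cbcdcdedc"
Checking substrings for palindromes:
  [4:9] "cdedc" (len 5) => palindrome
  [0:3] "cbc" (len 3) => palindrome
  [2:5] "cdc" (len 3) => palindrome
  [3:6] "dcd" (len 3) => palindrome
  [5:8] "ded" (len 3) => palindrome
Longest palindromic substring: "cdedc" with length 5

5


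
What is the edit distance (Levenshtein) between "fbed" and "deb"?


Computing edit distance: "fbed" -> "deb"
DP table:
           d    e    b
      0    1    2    3
  f   1    1    2    3
  b   2    2    2    2
  e   3    3    2    3
  d   4    3    3    3
Edit distance = dp[4][3] = 3

3


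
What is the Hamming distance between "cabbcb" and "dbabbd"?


Comparing "cabbcb" and "dbabbd" position by position:
  Position 0: 'c' vs 'd' => differ
  Position 1: 'a' vs 'b' => differ
  Position 2: 'b' vs 'a' => differ
  Position 3: 'b' vs 'b' => same
  Position 4: 'c' vs 'b' => differ
  Position 5: 'b' vs 'd' => differ
Total differences (Hamming distance): 5

5


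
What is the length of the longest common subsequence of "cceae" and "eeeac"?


LCS of "cceae" and "eeeac"
DP table:
           e    e    e    a    c
      0    0    0    0    0    0
  c   0    0    0    0    0    1
  c   0    0    0    0    0    1
  e   0    1    1    1    1    1
  a   0    1    1    1    2    2
  e   0    1    2    2    2    2
LCS length = dp[5][5] = 2

2


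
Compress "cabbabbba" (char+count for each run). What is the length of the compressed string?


Input: cabbabbba
Runs:
  'c' x 1 => "c1"
  'a' x 1 => "a1"
  'b' x 2 => "b2"
  'a' x 1 => "a1"
  'b' x 3 => "b3"
  'a' x 1 => "a1"
Compressed: "c1a1b2a1b3a1"
Compressed length: 12

12


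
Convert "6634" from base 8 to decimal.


Input: "6634" in base 8
Positional expansion:
  Digit '6' (value 6) x 8^3 = 3072
  Digit '6' (value 6) x 8^2 = 384
  Digit '3' (value 3) x 8^1 = 24
  Digit '4' (value 4) x 8^0 = 4
Sum = 3484

3484


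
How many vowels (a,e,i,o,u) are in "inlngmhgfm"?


Input: inlngmhgfm
Checking each character:
  'i' at position 0: vowel (running total: 1)
  'n' at position 1: consonant
  'l' at position 2: consonant
  'n' at position 3: consonant
  'g' at position 4: consonant
  'm' at position 5: consonant
  'h' at position 6: consonant
  'g' at position 7: consonant
  'f' at position 8: consonant
  'm' at position 9: consonant
Total vowels: 1

1


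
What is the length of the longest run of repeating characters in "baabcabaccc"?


Input: "baabcabaccc"
Scanning for longest run:
  Position 1 ('a'): new char, reset run to 1
  Position 2 ('a'): continues run of 'a', length=2
  Position 3 ('b'): new char, reset run to 1
  Position 4 ('c'): new char, reset run to 1
  Position 5 ('a'): new char, reset run to 1
  Position 6 ('b'): new char, reset run to 1
  Position 7 ('a'): new char, reset run to 1
  Position 8 ('c'): new char, reset run to 1
  Position 9 ('c'): continues run of 'c', length=2
  Position 10 ('c'): continues run of 'c', length=3
Longest run: 'c' with length 3

3


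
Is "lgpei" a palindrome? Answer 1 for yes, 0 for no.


Input: lgpei
Reversed: iepgl
  Compare pos 0 ('l') with pos 4 ('i'): MISMATCH
  Compare pos 1 ('g') with pos 3 ('e'): MISMATCH
Result: not a palindrome

0


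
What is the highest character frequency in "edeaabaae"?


Input: edeaabaae
Character counts:
  'a': 4
  'b': 1
  'd': 1
  'e': 3
Maximum frequency: 4

4


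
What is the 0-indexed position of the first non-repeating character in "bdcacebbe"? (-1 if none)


Input: bdcacebbe
Character frequencies:
  'a': 1
  'b': 3
  'c': 2
  'd': 1
  'e': 2
Scanning left to right for freq == 1:
  Position 0 ('b'): freq=3, skip
  Position 1 ('d'): unique! => answer = 1

1


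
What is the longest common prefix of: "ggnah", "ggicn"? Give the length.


Words: ggnah, ggicn
  Position 0: all 'g' => match
  Position 1: all 'g' => match
  Position 2: ('n', 'i') => mismatch, stop
LCP = "gg" (length 2)

2


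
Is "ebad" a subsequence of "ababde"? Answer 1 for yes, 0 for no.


Check if "ebad" is a subsequence of "ababde"
Greedy scan:
  Position 0 ('a'): no match needed
  Position 1 ('b'): no match needed
  Position 2 ('a'): no match needed
  Position 3 ('b'): no match needed
  Position 4 ('d'): no match needed
  Position 5 ('e'): matches sub[0] = 'e'
Only matched 1/4 characters => not a subsequence

0


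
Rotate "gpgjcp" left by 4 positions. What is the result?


Input: "gpgjcp", rotate left by 4
First 4 characters: "gpgj"
Remaining characters: "cp"
Concatenate remaining + first: "cp" + "gpgj" = "cpgpgj"

cpgpgj


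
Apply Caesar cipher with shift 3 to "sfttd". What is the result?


Caesar cipher: shift "sfttd" by 3
  's' (pos 18) + 3 = pos 21 = 'v'
  'f' (pos 5) + 3 = pos 8 = 'i'
  't' (pos 19) + 3 = pos 22 = 'w'
  't' (pos 19) + 3 = pos 22 = 'w'
  'd' (pos 3) + 3 = pos 6 = 'g'
Result: viwwg

viwwg


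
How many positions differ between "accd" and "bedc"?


Comparing "accd" and "bedc" position by position:
  Position 0: 'a' vs 'b' => DIFFER
  Position 1: 'c' vs 'e' => DIFFER
  Position 2: 'c' vs 'd' => DIFFER
  Position 3: 'd' vs 'c' => DIFFER
Positions that differ: 4

4


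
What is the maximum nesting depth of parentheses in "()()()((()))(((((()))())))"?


Input: "()()()((()))(((((()))())))"
Tracking depth:
  Position 0 '(': depth becomes 1
  Position 1 ')': depth becomes 0
  Position 2 '(': depth becomes 1
  Position 3 ')': depth becomes 0
  Position 4 '(': depth becomes 1
  Position 5 ')': depth becomes 0
  Position 6 '(': depth becomes 1
  Position 7 '(': depth becomes 2
  Position 8 '(': depth becomes 3
  Position 9 ')': depth becomes 2
  Position 10 ')': depth becomes 1
  Position 11 ')': depth becomes 0
  Position 12 '(': depth becomes 1
  Position 13 '(': depth becomes 2
  Position 14 '(': depth becomes 3
  Position 15 '(': depth becomes 4
  Position 16 '(': depth becomes 5
  Position 17 '(': depth becomes 6
  Position 18 ')': depth becomes 5
  Position 19 ')': depth becomes 4
  Position 20 ')': depth becomes 3
  Position 21 '(': depth becomes 4
  Position 22 ')': depth becomes 3
  Position 23 ')': depth becomes 2
  Position 24 ')': depth becomes 1
  Position 25 ')': depth becomes 0
Maximum depth reached: 6

6


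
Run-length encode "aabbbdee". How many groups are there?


Input: aabbbdee
Scanning for consecutive runs:
  Group 1: 'a' x 2 (positions 0-1)
  Group 2: 'b' x 3 (positions 2-4)
  Group 3: 'd' x 1 (positions 5-5)
  Group 4: 'e' x 2 (positions 6-7)
Total groups: 4

4


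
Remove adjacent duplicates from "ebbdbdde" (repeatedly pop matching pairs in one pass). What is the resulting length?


Input: ebbdbdde
Stack-based adjacent duplicate removal:
  Read 'e': push. Stack: e
  Read 'b': push. Stack: eb
  Read 'b': matches stack top 'b' => pop. Stack: e
  Read 'd': push. Stack: ed
  Read 'b': push. Stack: edb
  Read 'd': push. Stack: edbd
  Read 'd': matches stack top 'd' => pop. Stack: edb
  Read 'e': push. Stack: edbe
Final stack: "edbe" (length 4)

4


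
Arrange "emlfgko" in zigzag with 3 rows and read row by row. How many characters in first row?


Zigzag "emlfgko" into 3 rows:
Placing characters:
  'e' => row 0
  'm' => row 1
  'l' => row 2
  'f' => row 1
  'g' => row 0
  'k' => row 1
  'o' => row 2
Rows:
  Row 0: "eg"
  Row 1: "mfk"
  Row 2: "lo"
First row length: 2

2


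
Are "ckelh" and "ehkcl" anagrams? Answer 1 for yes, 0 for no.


Strings: "ckelh", "ehkcl"
Sorted first:  cehkl
Sorted second: cehkl
Sorted forms match => anagrams

1


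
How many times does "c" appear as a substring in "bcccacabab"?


Searching for "c" in "bcccacabab"
Scanning each position:
  Position 0: "b" => no
  Position 1: "c" => MATCH
  Position 2: "c" => MATCH
  Position 3: "c" => MATCH
  Position 4: "a" => no
  Position 5: "c" => MATCH
  Position 6: "a" => no
  Position 7: "b" => no
  Position 8: "a" => no
  Position 9: "b" => no
Total occurrences: 4

4


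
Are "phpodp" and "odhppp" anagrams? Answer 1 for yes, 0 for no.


Strings: "phpodp", "odhppp"
Sorted first:  dhoppp
Sorted second: dhoppp
Sorted forms match => anagrams

1


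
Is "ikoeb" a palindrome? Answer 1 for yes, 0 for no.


Input: ikoeb
Reversed: beoki
  Compare pos 0 ('i') with pos 4 ('b'): MISMATCH
  Compare pos 1 ('k') with pos 3 ('e'): MISMATCH
Result: not a palindrome

0


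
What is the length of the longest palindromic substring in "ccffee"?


Input: "ccffee"
Checking substrings for palindromes:
  [0:2] "cc" (len 2) => palindrome
  [2:4] "ff" (len 2) => palindrome
  [4:6] "ee" (len 2) => palindrome
Longest palindromic substring: "cc" with length 2

2


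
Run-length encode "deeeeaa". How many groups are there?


Input: deeeeaa
Scanning for consecutive runs:
  Group 1: 'd' x 1 (positions 0-0)
  Group 2: 'e' x 4 (positions 1-4)
  Group 3: 'a' x 2 (positions 5-6)
Total groups: 3

3
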